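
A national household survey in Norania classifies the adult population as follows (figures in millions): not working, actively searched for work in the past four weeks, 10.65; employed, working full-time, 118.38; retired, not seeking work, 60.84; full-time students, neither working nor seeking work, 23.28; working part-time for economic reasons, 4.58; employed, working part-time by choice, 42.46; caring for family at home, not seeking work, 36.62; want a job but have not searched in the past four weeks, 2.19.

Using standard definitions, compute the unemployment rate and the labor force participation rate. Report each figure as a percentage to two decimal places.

Employed = 118.38 + 4.58 + 42.46 = 165.42 million (anyone who worked, including part-time for economic reasons, counts as employed).
Unemployed = 10.65 million.
Labor force = 165.42 + 10.65 = 176.07 million.
Not in labor force = 60.84 + 23.28 + 36.62 + 2.19 = 122.93 million (those not working and not actively searching are outside the labor force — including those who want a job but have given up searching).
Civilian working-age population = 176.07 + 122.93 = 299.00 million.
Unemployment rate = 10.65 / 176.07 = 6.05%.
Labor force participation rate = 176.07 / 299.00 = 58.89%.

Unemployment rate ≈ 6.05%; labor force participation rate ≈ 58.89%.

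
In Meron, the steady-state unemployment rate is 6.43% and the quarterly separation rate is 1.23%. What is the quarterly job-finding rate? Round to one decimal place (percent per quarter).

Job-finding rate ≈ 17.9% per quarter.

From u* = s/(s+f): f = s·(1−u)/u.
f = 1.23 × (1 − 0.0643) / 0.0643 = 1.1509 / 0.0643 ≈ 17.9% per quarter.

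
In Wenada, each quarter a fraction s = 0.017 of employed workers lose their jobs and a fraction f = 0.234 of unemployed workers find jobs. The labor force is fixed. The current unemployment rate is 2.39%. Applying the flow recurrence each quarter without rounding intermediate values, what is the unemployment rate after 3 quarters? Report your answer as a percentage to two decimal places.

Unemployment rate after three quarters ≈ 4.93%.

With a fixed labor force, u_{t+1} = u_t + s·(1−u_t) − f·u_t = u_t·(1−s−f) + s.
Here 1−s−f = 0.749 and s = 0.017.
u_1 = 0.023900 × 0.749 + 0.017 = 0.034901.
u_2 = 0.034901 × 0.749 + 0.017 = 0.043141.
u_3 = 0.043141 × 0.749 + 0.017 = 0.049313.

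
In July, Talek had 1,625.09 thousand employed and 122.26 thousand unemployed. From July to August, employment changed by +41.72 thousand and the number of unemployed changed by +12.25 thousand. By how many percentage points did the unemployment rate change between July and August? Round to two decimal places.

The unemployment rate changed by +0.47 percentage points.

July: labor force = 1,625.09 + 122.26 = 1,747.35; u = 122.26/1,747.35 = 7.00%.
August: labor force = 1,666.81 + 134.51 = 1,801.32; u = 134.51/1,801.32 = 7.47%.
Change = 7.47% − 7.00% = +0.47 pp.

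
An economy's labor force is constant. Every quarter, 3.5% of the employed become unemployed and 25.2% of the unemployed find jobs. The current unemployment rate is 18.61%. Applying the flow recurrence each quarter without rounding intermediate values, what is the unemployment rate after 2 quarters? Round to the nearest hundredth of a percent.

With a fixed labor force, u_{t+1} = u_t + s·(1−u_t) − f·u_t = u_t·(1−s−f) + s.
Here 1−s−f = 0.713 and s = 0.035.
u_1 = 0.186100 × 0.713 + 0.035 = 0.167689.
u_2 = 0.167689 × 0.713 + 0.035 = 0.154562.

Unemployment rate after two quarters ≈ 15.46%.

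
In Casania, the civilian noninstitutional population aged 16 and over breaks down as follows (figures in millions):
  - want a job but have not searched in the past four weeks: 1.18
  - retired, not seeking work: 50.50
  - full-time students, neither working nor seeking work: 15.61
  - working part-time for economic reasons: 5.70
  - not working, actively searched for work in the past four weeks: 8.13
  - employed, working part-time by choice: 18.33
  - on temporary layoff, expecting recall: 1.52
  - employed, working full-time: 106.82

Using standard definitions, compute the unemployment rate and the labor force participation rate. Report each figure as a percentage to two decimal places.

Employed = 5.70 + 18.33 + 106.82 = 130.85 million (anyone who worked, including part-time for economic reasons, counts as employed).
Unemployed = 8.13 + 1.52 = 9.65 million (jobless and actively searching, or on temporary layoff).
Labor force = 130.85 + 9.65 = 140.50 million.
Not in labor force = 1.18 + 50.50 + 15.61 = 67.29 million (those not working and not actively searching are outside the labor force — including those who want a job but have given up searching).
Civilian working-age population = 140.50 + 67.29 = 207.79 million.
Unemployment rate = 9.65 / 140.50 = 6.87%.
Labor force participation rate = 140.50 / 207.79 = 67.62%.

Unemployment rate ≈ 6.87%; labor force participation rate ≈ 67.62%.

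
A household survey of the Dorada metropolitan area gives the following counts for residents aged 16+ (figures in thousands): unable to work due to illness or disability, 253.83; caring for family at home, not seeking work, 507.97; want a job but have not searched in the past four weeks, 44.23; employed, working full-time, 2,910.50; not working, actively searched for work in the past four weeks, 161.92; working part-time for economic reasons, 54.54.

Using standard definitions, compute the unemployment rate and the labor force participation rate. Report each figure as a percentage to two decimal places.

Employed = 2,910.50 + 54.54 = 2,965.04 thousand (anyone who worked, including part-time for economic reasons, counts as employed).
Unemployed = 161.92 thousand.
Labor force = 2,965.04 + 161.92 = 3,126.96 thousand.
Not in labor force = 253.83 + 507.97 + 44.23 = 806.03 thousand (those not working and not actively searching are outside the labor force — including those who want a job but have given up searching).
Civilian working-age population = 3,126.96 + 806.03 = 3,932.99 thousand.
Unemployment rate = 161.92 / 3,126.96 = 5.18%.
Labor force participation rate = 3,126.96 / 3,932.99 = 79.51%.

Unemployment rate ≈ 5.18%; labor force participation rate ≈ 79.51%.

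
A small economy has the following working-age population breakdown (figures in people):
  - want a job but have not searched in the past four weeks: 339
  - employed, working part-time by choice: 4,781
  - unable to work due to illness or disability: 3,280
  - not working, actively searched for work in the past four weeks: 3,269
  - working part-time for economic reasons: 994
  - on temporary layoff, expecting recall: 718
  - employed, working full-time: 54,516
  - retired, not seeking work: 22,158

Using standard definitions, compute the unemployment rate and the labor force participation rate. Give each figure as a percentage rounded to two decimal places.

Unemployment rate ≈ 6.20%; labor force participation rate ≈ 71.38%.

Employed = 4,781 + 994 + 54,516 = 60,291 (anyone who worked, including part-time for economic reasons, counts as employed).
Unemployed = 3,269 + 718 = 3,987 (jobless and actively searching, or on temporary layoff).
Labor force = 60,291 + 3,987 = 64,278.
Not in labor force = 339 + 3,280 + 22,158 = 25,777 (those not working and not actively searching are outside the labor force — including those who want a job but have given up searching).
Civilian working-age population = 64,278 + 25,777 = 90,055.
Unemployment rate = 3,987 / 64,278 = 6.20%.
Labor force participation rate = 64,278 / 90,055 = 71.38%.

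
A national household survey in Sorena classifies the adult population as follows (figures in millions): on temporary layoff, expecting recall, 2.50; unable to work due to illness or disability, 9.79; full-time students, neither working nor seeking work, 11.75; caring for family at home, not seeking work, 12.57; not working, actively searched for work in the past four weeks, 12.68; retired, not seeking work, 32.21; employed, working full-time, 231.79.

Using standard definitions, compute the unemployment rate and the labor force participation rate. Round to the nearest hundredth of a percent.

Unemployment rate ≈ 6.15%; labor force participation rate ≈ 78.83%.

Employed = 231.79 million.
Unemployed = 2.50 + 12.68 = 15.18 million (jobless and actively searching, or on temporary layoff).
Labor force = 231.79 + 15.18 = 246.97 million.
Not in labor force = 9.79 + 11.75 + 12.57 + 32.21 = 66.32 million (those not working and not actively searching are outside the labor force).
Civilian working-age population = 246.97 + 66.32 = 313.29 million.
Unemployment rate = 15.18 / 246.97 = 6.15%.
Labor force participation rate = 246.97 / 313.29 = 78.83%.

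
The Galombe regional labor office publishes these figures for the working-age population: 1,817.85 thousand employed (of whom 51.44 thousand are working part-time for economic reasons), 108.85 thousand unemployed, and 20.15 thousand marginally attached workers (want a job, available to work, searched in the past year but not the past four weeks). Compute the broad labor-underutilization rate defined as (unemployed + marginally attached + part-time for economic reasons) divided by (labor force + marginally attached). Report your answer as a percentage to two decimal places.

Broad underutilization rate ≈ 9.27%.

Labor force = 1,817.85 + 108.85 = 1,926.70 thousand.
Numerator = 108.85 + 20.15 + 51.44 = 180.44 thousand.
Denominator = 1,926.70 + 20.15 = 1,946.85 thousand.
Broad rate = 180.44 / 1,946.85 = 9.27%.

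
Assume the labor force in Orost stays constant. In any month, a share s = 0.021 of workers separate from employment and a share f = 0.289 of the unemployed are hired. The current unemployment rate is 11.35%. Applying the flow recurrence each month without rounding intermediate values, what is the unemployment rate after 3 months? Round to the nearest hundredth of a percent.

Unemployment rate after three months ≈ 8.28%.

With a fixed labor force, u_{t+1} = u_t + s·(1−u_t) − f·u_t = u_t·(1−s−f) + s.
Here 1−s−f = 0.690 and s = 0.021.
u_1 = 0.113500 × 0.690 + 0.021 = 0.099315.
u_2 = 0.099315 × 0.690 + 0.021 = 0.089527.
u_3 = 0.089527 × 0.690 + 0.021 = 0.082774.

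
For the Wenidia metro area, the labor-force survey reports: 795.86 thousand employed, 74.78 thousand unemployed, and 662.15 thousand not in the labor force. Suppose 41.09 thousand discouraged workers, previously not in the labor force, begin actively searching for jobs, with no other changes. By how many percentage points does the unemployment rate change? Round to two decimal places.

The unemployment rate changes by +4.12 percentage points.

Initially, labor force = 795.86 + 74.78 = 870.64 thousand, so u = 74.78/870.64 = 8.59%.
After the change, unemployed and labor force both rise by 41.09 → E = 795.86, U = 115.87, labor force = 911.73 thousand.
New unemployment rate = 115.87 / 911.73 = 12.71%.
Change = 12.71% − 8.59% = +4.12 percentage points.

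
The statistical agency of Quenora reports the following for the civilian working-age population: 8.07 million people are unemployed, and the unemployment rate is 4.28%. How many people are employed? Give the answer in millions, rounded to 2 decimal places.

About 180.48 million are employed.

Labor force = U / u = 8.07 / 0.0428 ≈ 188.55 million.
Employed = labor force − unemployed = 188.55 − 8.07 = 180.48 million.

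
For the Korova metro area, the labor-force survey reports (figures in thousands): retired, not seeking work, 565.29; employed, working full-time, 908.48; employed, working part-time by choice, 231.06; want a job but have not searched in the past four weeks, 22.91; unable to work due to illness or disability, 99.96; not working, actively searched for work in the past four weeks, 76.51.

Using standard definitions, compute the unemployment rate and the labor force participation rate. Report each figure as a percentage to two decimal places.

Employed = 908.48 + 231.06 = 1,139.54 thousand.
Unemployed = 76.51 thousand.
Labor force = 1,139.54 + 76.51 = 1,216.05 thousand.
Not in labor force = 565.29 + 22.91 + 99.96 = 688.16 thousand (those not working and not actively searching are outside the labor force — including those who want a job but have given up searching).
Civilian working-age population = 1,216.05 + 688.16 = 1,904.21 thousand.
Unemployment rate = 76.51 / 1,216.05 = 6.29%.
Labor force participation rate = 1,216.05 / 1,904.21 = 63.86%.

Unemployment rate ≈ 6.29%; labor force participation rate ≈ 63.86%.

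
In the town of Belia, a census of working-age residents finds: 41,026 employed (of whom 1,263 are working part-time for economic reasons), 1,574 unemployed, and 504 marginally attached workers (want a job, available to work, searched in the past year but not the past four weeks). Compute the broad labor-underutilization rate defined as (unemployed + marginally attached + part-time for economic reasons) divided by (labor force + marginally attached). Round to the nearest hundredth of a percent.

Labor force = 41,026 + 1,574 = 42,600.
Numerator = 1,574 + 504 + 1,263 = 3,341.
Denominator = 42,600 + 504 = 43,104.
Broad rate = 3,341 / 43,104 = 7.75%.

Broad underutilization rate ≈ 7.75%.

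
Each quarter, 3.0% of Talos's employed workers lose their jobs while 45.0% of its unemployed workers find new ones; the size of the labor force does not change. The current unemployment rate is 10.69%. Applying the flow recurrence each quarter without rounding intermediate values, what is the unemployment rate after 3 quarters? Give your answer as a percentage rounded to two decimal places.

With a fixed labor force, u_{t+1} = u_t + s·(1−u_t) − f·u_t = u_t·(1−s−f) + s.
Here 1−s−f = 0.520 and s = 0.030.
u_1 = 0.106900 × 0.520 + 0.030 = 0.085588.
u_2 = 0.085588 × 0.520 + 0.030 = 0.074506.
u_3 = 0.074506 × 0.520 + 0.030 = 0.068743.

Unemployment rate after three quarters ≈ 6.87%.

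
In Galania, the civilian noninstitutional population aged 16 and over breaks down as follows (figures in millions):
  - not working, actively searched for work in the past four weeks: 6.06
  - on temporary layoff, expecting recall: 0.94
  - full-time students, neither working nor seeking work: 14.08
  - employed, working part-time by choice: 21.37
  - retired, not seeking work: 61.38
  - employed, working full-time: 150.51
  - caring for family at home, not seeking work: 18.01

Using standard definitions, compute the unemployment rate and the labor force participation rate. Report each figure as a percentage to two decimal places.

Employed = 21.37 + 150.51 = 171.88 million.
Unemployed = 6.06 + 0.94 = 7.00 million (jobless and actively searching, or on temporary layoff).
Labor force = 171.88 + 7.00 = 178.88 million.
Not in labor force = 14.08 + 61.38 + 18.01 = 93.47 million (those not working and not actively searching are outside the labor force).
Civilian working-age population = 178.88 + 93.47 = 272.35 million.
Unemployment rate = 7.00 / 178.88 = 3.91%.
Labor force participation rate = 178.88 / 272.35 = 65.68%.

Unemployment rate ≈ 3.91%; labor force participation rate ≈ 65.68%.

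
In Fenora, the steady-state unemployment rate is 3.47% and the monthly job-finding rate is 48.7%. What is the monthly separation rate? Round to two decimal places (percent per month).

Separation rate ≈ 1.75% per month.

From u* = s/(s+f): s = u·f/(1−u).
s = 0.0347 × 48.7 / (1 − 0.0347) = 1.6899 / 0.9653 ≈ 1.75% per month.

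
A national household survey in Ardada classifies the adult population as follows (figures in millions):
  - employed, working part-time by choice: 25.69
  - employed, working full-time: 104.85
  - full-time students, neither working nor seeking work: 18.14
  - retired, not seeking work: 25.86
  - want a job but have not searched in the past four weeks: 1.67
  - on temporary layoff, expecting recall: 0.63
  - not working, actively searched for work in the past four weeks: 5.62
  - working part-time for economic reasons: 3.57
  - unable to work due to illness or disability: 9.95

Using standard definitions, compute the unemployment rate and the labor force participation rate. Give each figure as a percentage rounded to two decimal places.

Unemployment rate ≈ 4.45%; labor force participation rate ≈ 71.62%.

Employed = 25.69 + 104.85 + 3.57 = 134.11 million (anyone who worked, including part-time for economic reasons, counts as employed).
Unemployed = 0.63 + 5.62 = 6.25 million (jobless and actively searching, or on temporary layoff).
Labor force = 134.11 + 6.25 = 140.36 million.
Not in labor force = 18.14 + 25.86 + 1.67 + 9.95 = 55.62 million (those not working and not actively searching are outside the labor force — including those who want a job but have given up searching).
Civilian working-age population = 140.36 + 55.62 = 195.98 million.
Unemployment rate = 6.25 / 140.36 = 4.45%.
Labor force participation rate = 140.36 / 195.98 = 71.62%.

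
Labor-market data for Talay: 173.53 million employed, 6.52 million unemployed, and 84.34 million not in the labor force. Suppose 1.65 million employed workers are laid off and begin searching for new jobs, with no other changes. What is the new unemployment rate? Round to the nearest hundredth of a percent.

Initially, labor force = 173.53 + 6.52 = 180.05 million, so u = 6.52/180.05 = 3.62%.
After the change, employed falls and unemployed rises by 1.65; labor force unchanged → E = 171.88, U = 8.17, labor force = 180.05 million.
New unemployment rate = 8.17 / 180.05 = 4.54%.

New unemployment rate ≈ 4.54%.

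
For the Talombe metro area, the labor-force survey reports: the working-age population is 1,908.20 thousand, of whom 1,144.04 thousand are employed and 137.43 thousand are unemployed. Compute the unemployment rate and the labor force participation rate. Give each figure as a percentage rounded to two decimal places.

Unemployment rate ≈ 10.72%; labor force participation rate ≈ 67.16%.

Labor force = employed + unemployed = 1,144.04 + 137.43 = 1,281.47 thousand.
Unemployment rate = 137.43 / 1,281.47 = 10.72%.
Labor force participation rate = 1,281.47 / 1,908.20 = 67.16%.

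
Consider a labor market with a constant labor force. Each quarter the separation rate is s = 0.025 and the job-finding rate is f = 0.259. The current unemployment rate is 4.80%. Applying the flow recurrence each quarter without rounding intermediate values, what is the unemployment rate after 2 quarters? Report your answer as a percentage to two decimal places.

With a fixed labor force, u_{t+1} = u_t + s·(1−u_t) − f·u_t = u_t·(1−s−f) + s.
Here 1−s−f = 0.716 and s = 0.025.
u_1 = 0.048000 × 0.716 + 0.025 = 0.059368.
u_2 = 0.059368 × 0.716 + 0.025 = 0.067507.

Unemployment rate after two quarters ≈ 6.75%.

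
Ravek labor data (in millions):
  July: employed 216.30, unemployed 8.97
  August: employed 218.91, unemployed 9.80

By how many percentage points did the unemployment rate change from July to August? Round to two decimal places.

July: labor force = 216.30 + 8.97 = 225.27; u = 8.97/225.27 = 3.98%.
August: labor force = 218.91 + 9.80 = 228.71; u = 9.80/228.71 = 4.28%.
Change = 4.28% − 3.98% = +0.30 pp.

The unemployment rate changed by +0.30 percentage points.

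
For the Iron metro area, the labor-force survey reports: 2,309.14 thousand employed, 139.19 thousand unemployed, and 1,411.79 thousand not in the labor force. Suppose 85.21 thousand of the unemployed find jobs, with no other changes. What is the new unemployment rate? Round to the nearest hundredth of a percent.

New unemployment rate ≈ 2.20%.

Initially, labor force = 2,309.14 + 139.19 = 2,448.33 thousand, so u = 139.19/2,448.33 = 5.69%.
After the change, unemployed falls and employed rises by 85.21; labor force unchanged → E = 2,394.35, U = 53.98, labor force = 2,448.33 thousand.
New unemployment rate = 53.98 / 2,448.33 = 2.20%.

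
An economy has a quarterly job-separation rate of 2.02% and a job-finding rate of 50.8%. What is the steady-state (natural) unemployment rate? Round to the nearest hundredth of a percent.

At steady state the flows balance: s·E = f·U, so U/(E+U) = s/(s+f).
u* = 2.02 / (2.02 + 50.8) = 2.02 / 52.82 = 3.82%.

Steady-state unemployment rate ≈ 3.82%.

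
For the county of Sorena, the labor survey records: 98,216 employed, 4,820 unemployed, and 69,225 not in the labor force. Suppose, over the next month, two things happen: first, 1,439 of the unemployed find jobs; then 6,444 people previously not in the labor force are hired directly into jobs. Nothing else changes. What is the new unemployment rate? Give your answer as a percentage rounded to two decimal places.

New unemployment rate ≈ 3.09%.

Initially, labor force = 98,216 + 4,820 = 103,036, so u = 4,820/103,036 = 4.68%.
After the first change, unemployed falls and employed rises by 1,439; labor force unchanged → E = 99,655, U = 3,381, labor force = 103,036.
After the second change, employed and labor force both rise by 6,444; unemployed unchanged → E = 106,099, U = 3,381, labor force = 109,480.
New unemployment rate = 3,381 / 109,480 = 3.09%.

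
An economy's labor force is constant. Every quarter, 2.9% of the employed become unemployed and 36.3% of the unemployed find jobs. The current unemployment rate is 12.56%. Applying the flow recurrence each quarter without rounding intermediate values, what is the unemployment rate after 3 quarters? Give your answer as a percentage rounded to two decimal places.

Unemployment rate after three quarters ≈ 8.56%.

With a fixed labor force, u_{t+1} = u_t + s·(1−u_t) − f·u_t = u_t·(1−s−f) + s.
Here 1−s−f = 0.608 and s = 0.029.
u_1 = 0.125600 × 0.608 + 0.029 = 0.105365.
u_2 = 0.105365 × 0.608 + 0.029 = 0.093062.
u_3 = 0.093062 × 0.608 + 0.029 = 0.085582.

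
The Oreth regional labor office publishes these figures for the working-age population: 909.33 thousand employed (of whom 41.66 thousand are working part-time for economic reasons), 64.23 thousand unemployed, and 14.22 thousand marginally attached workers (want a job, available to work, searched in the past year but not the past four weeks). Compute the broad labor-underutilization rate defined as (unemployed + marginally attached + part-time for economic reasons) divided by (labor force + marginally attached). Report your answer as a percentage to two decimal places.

Labor force = 909.33 + 64.23 = 973.56 thousand.
Numerator = 64.23 + 14.22 + 41.66 = 120.11 thousand.
Denominator = 973.56 + 14.22 = 987.78 thousand.
Broad rate = 120.11 / 987.78 = 12.16%.

Broad underutilization rate ≈ 12.16%.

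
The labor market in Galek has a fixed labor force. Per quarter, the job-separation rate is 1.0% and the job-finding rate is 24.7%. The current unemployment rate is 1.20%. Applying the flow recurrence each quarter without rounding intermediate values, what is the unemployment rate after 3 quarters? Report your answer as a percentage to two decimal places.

With a fixed labor force, u_{t+1} = u_t + s·(1−u_t) − f·u_t = u_t·(1−s−f) + s.
Here 1−s−f = 0.743 and s = 0.010.
u_1 = 0.012000 × 0.743 + 0.010 = 0.018916.
u_2 = 0.018916 × 0.743 + 0.010 = 0.024055.
u_3 = 0.024055 × 0.743 + 0.010 = 0.027873.

Unemployment rate after three quarters ≈ 2.79%.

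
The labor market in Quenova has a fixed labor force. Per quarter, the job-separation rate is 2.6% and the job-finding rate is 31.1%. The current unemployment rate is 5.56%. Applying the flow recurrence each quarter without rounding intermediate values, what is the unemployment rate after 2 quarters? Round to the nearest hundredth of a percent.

Unemployment rate after two quarters ≈ 6.77%.

With a fixed labor force, u_{t+1} = u_t + s·(1−u_t) − f·u_t = u_t·(1−s−f) + s.
Here 1−s−f = 0.663 and s = 0.026.
u_1 = 0.055600 × 0.663 + 0.026 = 0.062863.
u_2 = 0.062863 × 0.663 + 0.026 = 0.067678.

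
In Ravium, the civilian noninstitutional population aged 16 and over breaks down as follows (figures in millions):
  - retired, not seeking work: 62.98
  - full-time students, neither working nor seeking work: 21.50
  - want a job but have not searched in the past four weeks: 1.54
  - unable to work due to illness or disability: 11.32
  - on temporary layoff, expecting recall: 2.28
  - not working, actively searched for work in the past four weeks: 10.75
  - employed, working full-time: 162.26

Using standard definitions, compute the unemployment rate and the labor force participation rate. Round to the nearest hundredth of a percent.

Unemployment rate ≈ 7.43%; labor force participation rate ≈ 64.30%.

Employed = 162.26 million.
Unemployed = 2.28 + 10.75 = 13.03 million (jobless and actively searching, or on temporary layoff).
Labor force = 162.26 + 13.03 = 175.29 million.
Not in labor force = 62.98 + 21.50 + 1.54 + 11.32 = 97.34 million (those not working and not actively searching are outside the labor force — including those who want a job but have given up searching).
Civilian working-age population = 175.29 + 97.34 = 272.63 million.
Unemployment rate = 13.03 / 175.29 = 7.43%.
Labor force participation rate = 175.29 / 272.63 = 64.30%.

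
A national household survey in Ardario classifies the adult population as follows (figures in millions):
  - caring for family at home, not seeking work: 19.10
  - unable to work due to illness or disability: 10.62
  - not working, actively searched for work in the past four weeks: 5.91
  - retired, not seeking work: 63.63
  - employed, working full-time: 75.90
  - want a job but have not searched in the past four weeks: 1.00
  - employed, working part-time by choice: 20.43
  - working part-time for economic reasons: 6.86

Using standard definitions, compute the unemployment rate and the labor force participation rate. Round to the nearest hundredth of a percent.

Unemployment rate ≈ 5.42%; labor force participation rate ≈ 53.62%.

Employed = 75.90 + 20.43 + 6.86 = 103.19 million (anyone who worked, including part-time for economic reasons, counts as employed).
Unemployed = 5.91 million.
Labor force = 103.19 + 5.91 = 109.10 million.
Not in labor force = 19.10 + 10.62 + 63.63 + 1.00 = 94.35 million (those not working and not actively searching are outside the labor force — including those who want a job but have given up searching).
Civilian working-age population = 109.10 + 94.35 = 203.45 million.
Unemployment rate = 5.91 / 109.10 = 5.42%.
Labor force participation rate = 109.10 / 203.45 = 53.62%.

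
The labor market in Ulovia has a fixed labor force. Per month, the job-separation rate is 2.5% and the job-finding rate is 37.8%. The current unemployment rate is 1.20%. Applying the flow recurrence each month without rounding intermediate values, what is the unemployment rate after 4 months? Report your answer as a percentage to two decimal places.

Unemployment rate after four months ≈ 5.57%.

With a fixed labor force, u_{t+1} = u_t + s·(1−u_t) − f·u_t = u_t·(1−s−f) + s.
Here 1−s−f = 0.597 and s = 0.025.
u_1 = 0.012000 × 0.597 + 0.025 = 0.032164.
u_2 = 0.032164 × 0.597 + 0.025 = 0.044202.
u_3 = 0.044202 × 0.597 + 0.025 = 0.051389.
u_4 = 0.051389 × 0.597 + 0.025 = 0.055679.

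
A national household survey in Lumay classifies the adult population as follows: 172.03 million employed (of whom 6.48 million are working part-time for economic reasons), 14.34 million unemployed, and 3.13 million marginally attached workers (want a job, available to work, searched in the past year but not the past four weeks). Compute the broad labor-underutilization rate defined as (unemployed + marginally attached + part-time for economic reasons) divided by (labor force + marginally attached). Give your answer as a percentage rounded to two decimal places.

Labor force = 172.03 + 14.34 = 186.37 million.
Numerator = 14.34 + 3.13 + 6.48 = 23.95 million.
Denominator = 186.37 + 3.13 = 189.50 million.
Broad rate = 23.95 / 189.50 = 12.64%.

Broad underutilization rate ≈ 12.64%.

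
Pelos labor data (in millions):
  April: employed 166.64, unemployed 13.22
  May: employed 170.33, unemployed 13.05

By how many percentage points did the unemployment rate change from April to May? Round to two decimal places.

The unemployment rate changed by −0.23 percentage points.

April: labor force = 166.64 + 13.22 = 179.86; u = 13.22/179.86 = 7.35%.
May: labor force = 170.33 + 13.05 = 183.38; u = 13.05/183.38 = 7.12%.
Change = 7.12% − 7.35% = −0.23 pp.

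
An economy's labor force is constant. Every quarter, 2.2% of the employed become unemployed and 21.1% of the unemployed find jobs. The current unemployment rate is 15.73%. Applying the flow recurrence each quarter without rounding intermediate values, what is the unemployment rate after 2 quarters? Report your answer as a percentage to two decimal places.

With a fixed labor force, u_{t+1} = u_t + s·(1−u_t) − f·u_t = u_t·(1−s−f) + s.
Here 1−s−f = 0.767 and s = 0.022.
u_1 = 0.157300 × 0.767 + 0.022 = 0.142649.
u_2 = 0.142649 × 0.767 + 0.022 = 0.131412.

Unemployment rate after two quarters ≈ 13.14%.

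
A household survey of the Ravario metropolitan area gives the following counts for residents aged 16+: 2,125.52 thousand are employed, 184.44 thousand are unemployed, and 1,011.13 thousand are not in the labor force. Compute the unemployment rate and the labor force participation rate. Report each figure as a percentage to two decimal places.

Labor force = employed + unemployed = 2,125.52 + 184.44 = 2,309.96 thousand.
Working-age population = 2,309.96 + 1,011.13 = 3,321.09 thousand.
Unemployment rate = 184.44 / 2,309.96 = 7.98%.
Labor force participation rate = 2,309.96 / 3,321.09 = 69.55%.

Unemployment rate ≈ 7.98%; labor force participation rate ≈ 69.55%.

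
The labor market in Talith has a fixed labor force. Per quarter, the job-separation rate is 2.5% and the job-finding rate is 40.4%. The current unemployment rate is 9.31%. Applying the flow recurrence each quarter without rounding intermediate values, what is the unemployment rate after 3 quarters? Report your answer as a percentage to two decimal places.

Unemployment rate after three quarters ≈ 6.48%.

With a fixed labor force, u_{t+1} = u_t + s·(1−u_t) − f·u_t = u_t·(1−s−f) + s.
Here 1−s−f = 0.571 and s = 0.025.
u_1 = 0.093100 × 0.571 + 0.025 = 0.078160.
u_2 = 0.078160 × 0.571 + 0.025 = 0.069629.
u_3 = 0.069629 × 0.571 + 0.025 = 0.064758.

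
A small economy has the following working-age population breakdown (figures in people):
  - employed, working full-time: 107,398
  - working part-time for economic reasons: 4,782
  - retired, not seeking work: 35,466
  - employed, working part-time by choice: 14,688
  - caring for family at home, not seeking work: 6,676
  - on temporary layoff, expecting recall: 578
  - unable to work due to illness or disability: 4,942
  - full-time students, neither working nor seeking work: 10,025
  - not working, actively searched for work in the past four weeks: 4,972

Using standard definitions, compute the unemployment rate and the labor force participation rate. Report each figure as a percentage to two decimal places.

Unemployment rate ≈ 4.19%; labor force participation rate ≈ 69.87%.

Employed = 107,398 + 4,782 + 14,688 = 126,868 (anyone who worked, including part-time for economic reasons, counts as employed).
Unemployed = 578 + 4,972 = 5,550 (jobless and actively searching, or on temporary layoff).
Labor force = 126,868 + 5,550 = 132,418.
Not in labor force = 35,466 + 6,676 + 4,942 + 10,025 = 57,109 (those not working and not actively searching are outside the labor force).
Civilian working-age population = 132,418 + 57,109 = 189,527.
Unemployment rate = 5,550 / 132,418 = 4.19%.
Labor force participation rate = 132,418 / 189,527 = 69.87%.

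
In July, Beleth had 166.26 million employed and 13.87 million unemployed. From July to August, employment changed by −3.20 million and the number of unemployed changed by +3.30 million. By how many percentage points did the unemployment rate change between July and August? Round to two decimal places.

July: labor force = 166.26 + 13.87 = 180.13; u = 13.87/180.13 = 7.70%.
August: labor force = 163.06 + 17.17 = 180.23; u = 17.17/180.23 = 9.53%.
Change = 9.53% − 7.70% = +1.83 pp.

The unemployment rate changed by +1.83 percentage points.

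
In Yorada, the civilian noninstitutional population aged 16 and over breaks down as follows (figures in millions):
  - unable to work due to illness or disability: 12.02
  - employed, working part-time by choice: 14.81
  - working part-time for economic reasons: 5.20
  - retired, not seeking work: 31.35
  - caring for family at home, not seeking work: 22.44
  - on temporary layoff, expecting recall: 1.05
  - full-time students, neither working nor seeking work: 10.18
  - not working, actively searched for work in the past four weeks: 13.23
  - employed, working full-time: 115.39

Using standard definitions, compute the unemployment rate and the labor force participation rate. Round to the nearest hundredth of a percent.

Employed = 14.81 + 5.20 + 115.39 = 135.40 million (anyone who worked, including part-time for economic reasons, counts as employed).
Unemployed = 1.05 + 13.23 = 14.28 million (jobless and actively searching, or on temporary layoff).
Labor force = 135.40 + 14.28 = 149.68 million.
Not in labor force = 12.02 + 31.35 + 22.44 + 10.18 = 75.99 million (those not working and not actively searching are outside the labor force).
Civilian working-age population = 149.68 + 75.99 = 225.67 million.
Unemployment rate = 14.28 / 149.68 = 9.54%.
Labor force participation rate = 149.68 / 225.67 = 66.33%.

Unemployment rate ≈ 9.54%; labor force participation rate ≈ 66.33%.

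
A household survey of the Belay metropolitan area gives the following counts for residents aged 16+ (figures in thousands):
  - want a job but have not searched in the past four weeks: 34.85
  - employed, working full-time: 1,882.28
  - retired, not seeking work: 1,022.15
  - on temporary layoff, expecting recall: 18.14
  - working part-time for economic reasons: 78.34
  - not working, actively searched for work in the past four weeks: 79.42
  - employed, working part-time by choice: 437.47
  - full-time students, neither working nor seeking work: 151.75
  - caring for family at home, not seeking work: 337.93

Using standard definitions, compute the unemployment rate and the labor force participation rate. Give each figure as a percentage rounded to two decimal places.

Unemployment rate ≈ 3.91%; labor force participation rate ≈ 61.74%.

Employed = 1,882.28 + 78.34 + 437.47 = 2,398.09 thousand (anyone who worked, including part-time for economic reasons, counts as employed).
Unemployed = 18.14 + 79.42 = 97.56 thousand (jobless and actively searching, or on temporary layoff).
Labor force = 2,398.09 + 97.56 = 2,495.65 thousand.
Not in labor force = 34.85 + 1,022.15 + 151.75 + 337.93 = 1,546.68 thousand (those not working and not actively searching are outside the labor force — including those who want a job but have given up searching).
Civilian working-age population = 2,495.65 + 1,546.68 = 4,042.33 thousand.
Unemployment rate = 97.56 / 2,495.65 = 3.91%.
Labor force participation rate = 2,495.65 / 4,042.33 = 61.74%.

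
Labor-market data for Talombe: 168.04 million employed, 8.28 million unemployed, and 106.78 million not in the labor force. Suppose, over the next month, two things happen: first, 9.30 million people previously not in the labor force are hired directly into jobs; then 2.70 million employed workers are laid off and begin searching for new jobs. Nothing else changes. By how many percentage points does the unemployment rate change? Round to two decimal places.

Initially, labor force = 168.04 + 8.28 = 176.32 million, so u = 8.28/176.32 = 4.70%.
After the first change, employed and labor force both rise by 9.30; unemployed unchanged → E = 177.34, U = 8.28, labor force = 185.62 million.
After the second change, employed falls and unemployed rises by 2.70; labor force unchanged → E = 174.64, U = 10.98, labor force = 185.62 million.
New unemployment rate = 10.98 / 185.62 = 5.92%.
Change = 5.92% − 4.70% = +1.22 percentage points.

The unemployment rate changes by +1.22 percentage points.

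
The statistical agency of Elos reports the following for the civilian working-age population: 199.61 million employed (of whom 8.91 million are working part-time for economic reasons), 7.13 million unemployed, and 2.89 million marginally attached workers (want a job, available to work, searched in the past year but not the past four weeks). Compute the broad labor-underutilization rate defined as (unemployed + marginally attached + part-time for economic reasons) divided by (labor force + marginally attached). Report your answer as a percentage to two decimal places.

Labor force = 199.61 + 7.13 = 206.74 million.
Numerator = 7.13 + 2.89 + 8.91 = 18.93 million.
Denominator = 206.74 + 2.89 = 209.63 million.
Broad rate = 18.93 / 209.63 = 9.03%.

Broad underutilization rate ≈ 9.03%.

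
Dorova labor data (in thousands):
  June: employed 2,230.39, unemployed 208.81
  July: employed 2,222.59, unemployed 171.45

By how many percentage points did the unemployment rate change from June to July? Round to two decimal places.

June: labor force = 2,230.39 + 208.81 = 2,439.20; u = 208.81/2,439.20 = 8.56%.
July: labor force = 2,222.59 + 171.45 = 2,394.04; u = 171.45/2,394.04 = 7.16%.
Change = 7.16% − 8.56% = −1.40 pp.

The unemployment rate changed by −1.40 percentage points.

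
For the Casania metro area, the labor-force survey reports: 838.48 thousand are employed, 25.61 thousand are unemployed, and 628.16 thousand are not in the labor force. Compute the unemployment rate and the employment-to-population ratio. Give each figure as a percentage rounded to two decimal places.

Unemployment rate ≈ 2.96%; employment-population ratio ≈ 56.19%.

Labor force = employed + unemployed = 838.48 + 25.61 = 864.09 thousand.
Working-age population = 864.09 + 628.16 = 1,492.25 thousand.
Unemployment rate = 25.61 / 864.09 = 2.96%.
Employment-population ratio = 838.48 / 1,492.25 = 56.19%.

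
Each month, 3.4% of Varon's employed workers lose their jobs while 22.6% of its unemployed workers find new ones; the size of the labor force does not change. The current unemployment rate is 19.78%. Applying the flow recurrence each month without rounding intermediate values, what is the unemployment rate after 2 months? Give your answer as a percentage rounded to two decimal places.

Unemployment rate after two months ≈ 16.75%.

With a fixed labor force, u_{t+1} = u_t + s·(1−u_t) − f·u_t = u_t·(1−s−f) + s.
Here 1−s−f = 0.740 and s = 0.034.
u_1 = 0.197800 × 0.740 + 0.034 = 0.180372.
u_2 = 0.180372 × 0.740 + 0.034 = 0.167475.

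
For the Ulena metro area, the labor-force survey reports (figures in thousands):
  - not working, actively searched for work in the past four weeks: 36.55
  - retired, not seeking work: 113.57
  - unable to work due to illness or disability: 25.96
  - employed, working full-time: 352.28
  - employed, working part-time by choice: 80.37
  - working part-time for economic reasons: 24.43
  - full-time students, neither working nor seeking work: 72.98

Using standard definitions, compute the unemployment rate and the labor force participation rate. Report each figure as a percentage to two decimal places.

Employed = 352.28 + 80.37 + 24.43 = 457.08 thousand (anyone who worked, including part-time for economic reasons, counts as employed).
Unemployed = 36.55 thousand.
Labor force = 457.08 + 36.55 = 493.63 thousand.
Not in labor force = 113.57 + 25.96 + 72.98 = 212.51 thousand (those not working and not actively searching are outside the labor force).
Civilian working-age population = 493.63 + 212.51 = 706.14 thousand.
Unemployment rate = 36.55 / 493.63 = 7.40%.
Labor force participation rate = 493.63 / 706.14 = 69.91%.

Unemployment rate ≈ 7.40%; labor force participation rate ≈ 69.91%.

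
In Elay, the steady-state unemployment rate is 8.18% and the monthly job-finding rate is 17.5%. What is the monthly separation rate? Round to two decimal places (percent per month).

Separation rate ≈ 1.56% per month.

From u* = s/(s+f): s = u·f/(1−u).
s = 0.0818 × 17.5 / (1 − 0.0818) = 1.4315 / 0.9182 ≈ 1.56% per month.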